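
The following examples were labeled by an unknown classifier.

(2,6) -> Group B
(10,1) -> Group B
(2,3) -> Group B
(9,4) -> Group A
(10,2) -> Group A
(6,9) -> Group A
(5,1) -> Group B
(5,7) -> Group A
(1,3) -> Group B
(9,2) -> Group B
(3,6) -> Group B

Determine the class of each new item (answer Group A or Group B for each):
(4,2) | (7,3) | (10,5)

Group B, Group B, Group A

The pattern is that an item is 'Group A' exactly when: sum ≥ 12.
(4,2): Group B (4+2 = 6). (7,3): Group B (7+3 = 10). (10,5): Group A (10+5 = 15).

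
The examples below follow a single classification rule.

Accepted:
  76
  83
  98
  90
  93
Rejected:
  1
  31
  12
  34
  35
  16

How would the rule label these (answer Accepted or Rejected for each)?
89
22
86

All 'Accepted' examples share one property — at least 76 — and every 'Rejected' example lacks it.

Accepted, Rejected, Accepted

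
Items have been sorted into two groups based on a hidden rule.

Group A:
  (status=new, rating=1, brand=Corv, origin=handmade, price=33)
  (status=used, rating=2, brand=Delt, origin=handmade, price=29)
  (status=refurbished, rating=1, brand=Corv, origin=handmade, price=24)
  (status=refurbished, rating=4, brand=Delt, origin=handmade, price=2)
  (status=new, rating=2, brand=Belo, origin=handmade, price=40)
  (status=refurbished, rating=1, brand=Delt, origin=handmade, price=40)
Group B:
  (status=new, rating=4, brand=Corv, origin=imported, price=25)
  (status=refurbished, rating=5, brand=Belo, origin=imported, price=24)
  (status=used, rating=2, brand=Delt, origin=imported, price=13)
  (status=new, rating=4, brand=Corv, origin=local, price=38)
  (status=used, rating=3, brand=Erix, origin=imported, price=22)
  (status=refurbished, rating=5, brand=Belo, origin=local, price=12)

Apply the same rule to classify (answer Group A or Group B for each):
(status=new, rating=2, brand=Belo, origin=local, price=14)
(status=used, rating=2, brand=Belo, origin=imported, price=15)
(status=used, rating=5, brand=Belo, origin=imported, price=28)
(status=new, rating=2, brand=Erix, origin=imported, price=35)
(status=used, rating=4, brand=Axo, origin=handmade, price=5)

Group B, Group B, Group B, Group B, Group A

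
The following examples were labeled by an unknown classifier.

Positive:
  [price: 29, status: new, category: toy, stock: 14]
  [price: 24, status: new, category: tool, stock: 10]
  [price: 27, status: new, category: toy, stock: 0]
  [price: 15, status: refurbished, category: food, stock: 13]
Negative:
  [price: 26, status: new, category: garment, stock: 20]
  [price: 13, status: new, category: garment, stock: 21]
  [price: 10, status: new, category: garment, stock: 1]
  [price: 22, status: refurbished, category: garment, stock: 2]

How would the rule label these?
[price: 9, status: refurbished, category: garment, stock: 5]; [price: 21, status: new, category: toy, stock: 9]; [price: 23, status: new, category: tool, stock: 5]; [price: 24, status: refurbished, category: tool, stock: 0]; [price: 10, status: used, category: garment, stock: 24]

Negative, Positive, Positive, Positive, Negative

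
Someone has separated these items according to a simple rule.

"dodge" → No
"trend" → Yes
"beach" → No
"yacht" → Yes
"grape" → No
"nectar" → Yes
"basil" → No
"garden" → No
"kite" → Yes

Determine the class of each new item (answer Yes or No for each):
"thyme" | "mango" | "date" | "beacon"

Yes, No, Yes, No

Rule: contains 't'. This holds for each 'Yes' example and fails for each 'No' one.
"thyme" — has 't', hence Yes. "mango" — no 't', hence No. "date" — has 't', hence Yes. "beacon" — no 't', hence No.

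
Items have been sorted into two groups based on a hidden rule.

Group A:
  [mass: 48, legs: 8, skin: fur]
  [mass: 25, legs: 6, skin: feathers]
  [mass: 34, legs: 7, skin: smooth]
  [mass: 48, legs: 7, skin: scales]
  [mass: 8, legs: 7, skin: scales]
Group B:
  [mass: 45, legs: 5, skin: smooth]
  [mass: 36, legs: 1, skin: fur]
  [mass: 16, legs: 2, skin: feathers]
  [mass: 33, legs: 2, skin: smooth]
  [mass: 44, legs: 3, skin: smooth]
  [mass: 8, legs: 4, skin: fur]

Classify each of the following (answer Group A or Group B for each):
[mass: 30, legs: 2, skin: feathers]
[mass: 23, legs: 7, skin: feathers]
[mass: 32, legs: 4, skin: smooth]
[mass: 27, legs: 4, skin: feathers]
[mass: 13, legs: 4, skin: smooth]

All 'Group A' examples share one property — legs ≥ 6 — and every 'Group B' example lacks it.

Group B, Group A, Group B, Group B, Group B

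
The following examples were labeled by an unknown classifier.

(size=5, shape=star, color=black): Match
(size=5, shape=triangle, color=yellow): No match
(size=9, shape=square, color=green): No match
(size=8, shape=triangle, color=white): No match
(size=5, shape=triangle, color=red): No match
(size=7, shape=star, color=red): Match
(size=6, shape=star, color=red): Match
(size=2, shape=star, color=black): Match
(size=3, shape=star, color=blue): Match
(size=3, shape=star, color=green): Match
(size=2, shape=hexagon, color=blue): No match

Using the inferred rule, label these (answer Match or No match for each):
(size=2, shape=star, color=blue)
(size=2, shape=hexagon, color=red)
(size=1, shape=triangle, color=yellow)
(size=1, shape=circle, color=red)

The pattern is that an item is 'Match' exactly when: shape is star.
(size=2, shape=star, color=blue): shape is star, checks out → Match. (size=2, shape=hexagon, color=red): shape is hexagon, does not pass → No match. (size=1, shape=triangle, color=yellow): shape is triangle, does not pass → No match. (size=1, shape=circle, color=red): shape is circle, does not pass → No match.

Match, No match, No match, No match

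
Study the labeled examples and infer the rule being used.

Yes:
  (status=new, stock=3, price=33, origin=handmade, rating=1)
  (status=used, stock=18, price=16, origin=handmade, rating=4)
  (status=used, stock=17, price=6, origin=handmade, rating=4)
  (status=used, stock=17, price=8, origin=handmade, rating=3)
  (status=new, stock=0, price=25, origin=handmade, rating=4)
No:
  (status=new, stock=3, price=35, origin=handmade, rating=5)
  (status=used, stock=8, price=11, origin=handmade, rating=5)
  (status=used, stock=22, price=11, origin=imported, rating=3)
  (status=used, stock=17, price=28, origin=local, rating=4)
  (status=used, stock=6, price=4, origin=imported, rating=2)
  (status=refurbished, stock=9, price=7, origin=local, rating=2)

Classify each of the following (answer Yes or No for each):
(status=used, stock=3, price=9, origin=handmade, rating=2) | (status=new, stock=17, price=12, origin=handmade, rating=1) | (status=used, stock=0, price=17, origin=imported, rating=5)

Yes, Yes, No

Rule: origin is handmade AND rating ≤ 4. This holds for each 'Yes' example and fails for each 'No' one.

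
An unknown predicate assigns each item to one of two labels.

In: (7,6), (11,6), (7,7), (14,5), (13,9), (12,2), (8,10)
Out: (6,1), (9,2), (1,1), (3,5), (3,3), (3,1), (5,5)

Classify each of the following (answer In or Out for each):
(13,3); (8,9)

In, In

All 'In' examples share one property — sum ≥ 13 — and every 'Out' example lacks it.
(13,3): In (13+3 = 16). (8,9): In (8+9 = 17).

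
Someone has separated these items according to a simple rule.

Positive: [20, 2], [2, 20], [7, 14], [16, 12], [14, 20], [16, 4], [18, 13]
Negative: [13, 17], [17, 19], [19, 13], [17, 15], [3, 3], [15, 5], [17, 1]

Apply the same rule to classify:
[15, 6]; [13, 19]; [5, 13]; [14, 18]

Positive, Negative, Negative, Positive

The distinguishing property — product is even — holds for all the 'Positive' cases and none of the 'Negative' cases.
Positive: [15, 6], since 15·6 = 90.
Negative: [13, 19], since 13·19 = 247.
Negative: [5, 13], since 5·13 = 65.
Positive: [14, 18], since 14·18 = 252.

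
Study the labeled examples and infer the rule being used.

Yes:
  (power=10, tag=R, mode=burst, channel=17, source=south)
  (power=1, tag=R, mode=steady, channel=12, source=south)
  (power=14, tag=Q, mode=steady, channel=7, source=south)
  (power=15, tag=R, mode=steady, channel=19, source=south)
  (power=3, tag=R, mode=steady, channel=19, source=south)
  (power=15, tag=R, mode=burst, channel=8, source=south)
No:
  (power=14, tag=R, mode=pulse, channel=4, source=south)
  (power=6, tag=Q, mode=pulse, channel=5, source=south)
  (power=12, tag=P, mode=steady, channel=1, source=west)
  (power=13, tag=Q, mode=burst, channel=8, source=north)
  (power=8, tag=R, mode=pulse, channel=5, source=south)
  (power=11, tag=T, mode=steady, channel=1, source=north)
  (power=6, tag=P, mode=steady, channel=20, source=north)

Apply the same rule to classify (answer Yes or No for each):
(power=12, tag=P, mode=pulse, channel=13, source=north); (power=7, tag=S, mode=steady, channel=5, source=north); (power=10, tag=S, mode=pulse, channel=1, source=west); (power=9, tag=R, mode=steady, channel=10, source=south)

All 'Yes' examples share one property — source is south AND channel ≥ 7 — and every 'No' example lacks it.
(power=12, tag=P, mode=pulse, channel=13, source=north) — source is north, channel = 13, hence No.
(power=7, tag=S, mode=steady, channel=5, source=north) — source is north, channel = 5, hence No.
(power=10, tag=S, mode=pulse, channel=1, source=west) — source is west, channel = 1, hence No.
(power=9, tag=R, mode=steady, channel=10, source=south) — source is south, channel = 10, hence Yes.

No, No, No, Yes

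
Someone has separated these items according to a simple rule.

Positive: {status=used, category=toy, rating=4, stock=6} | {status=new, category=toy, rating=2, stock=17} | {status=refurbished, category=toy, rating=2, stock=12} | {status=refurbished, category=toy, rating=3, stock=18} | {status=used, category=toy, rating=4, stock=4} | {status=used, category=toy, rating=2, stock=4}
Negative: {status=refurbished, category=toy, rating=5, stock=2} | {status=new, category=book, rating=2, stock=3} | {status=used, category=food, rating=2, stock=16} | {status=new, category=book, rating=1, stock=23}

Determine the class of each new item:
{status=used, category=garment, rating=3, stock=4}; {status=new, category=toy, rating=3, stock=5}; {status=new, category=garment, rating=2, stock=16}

Negative, Positive, Negative

The pattern is that an item is 'Positive' exactly when: category is toy AND stock ≥ 3.
{status=used, category=garment, rating=3, stock=4}: category is garment, stock = 4, does not fit → Negative. {status=new, category=toy, rating=3, stock=5}: category is toy, stock = 5, has this property → Positive. {status=new, category=garment, rating=2, stock=16}: category is garment, stock = 16, does not fit → Negative.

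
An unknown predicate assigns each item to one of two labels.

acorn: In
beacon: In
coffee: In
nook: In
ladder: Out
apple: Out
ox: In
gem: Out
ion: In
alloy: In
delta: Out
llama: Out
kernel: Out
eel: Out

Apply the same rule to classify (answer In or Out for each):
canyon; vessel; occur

In, Out, In

The distinguishing property — contains 'o' — holds for all the 'In' cases and none of the 'Out' cases.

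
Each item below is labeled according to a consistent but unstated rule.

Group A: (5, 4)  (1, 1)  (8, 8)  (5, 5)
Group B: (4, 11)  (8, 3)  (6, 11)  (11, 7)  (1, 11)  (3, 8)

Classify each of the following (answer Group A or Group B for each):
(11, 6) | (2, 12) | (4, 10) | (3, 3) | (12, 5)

The classifier is using: |first − second| ≤ 1.

Group B, Group B, Group B, Group A, Group B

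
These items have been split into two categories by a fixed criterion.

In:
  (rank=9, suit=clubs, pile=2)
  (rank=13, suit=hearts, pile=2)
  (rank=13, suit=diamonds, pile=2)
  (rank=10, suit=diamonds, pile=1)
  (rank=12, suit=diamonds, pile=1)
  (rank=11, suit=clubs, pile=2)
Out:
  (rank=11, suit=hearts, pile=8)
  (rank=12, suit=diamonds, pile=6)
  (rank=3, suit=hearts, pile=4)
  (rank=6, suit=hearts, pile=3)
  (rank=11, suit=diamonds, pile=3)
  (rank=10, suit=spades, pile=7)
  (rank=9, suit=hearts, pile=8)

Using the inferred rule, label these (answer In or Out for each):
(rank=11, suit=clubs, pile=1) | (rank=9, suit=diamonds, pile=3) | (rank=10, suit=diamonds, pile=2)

In, Out, In

The simplest hypothesis consistent with all the labels is: pile ≤ 2.
(rank=11, suit=clubs, pile=1): In (pile = 1). (rank=9, suit=diamonds, pile=3): Out (pile = 3). (rank=10, suit=diamonds, pile=2): In (pile = 2).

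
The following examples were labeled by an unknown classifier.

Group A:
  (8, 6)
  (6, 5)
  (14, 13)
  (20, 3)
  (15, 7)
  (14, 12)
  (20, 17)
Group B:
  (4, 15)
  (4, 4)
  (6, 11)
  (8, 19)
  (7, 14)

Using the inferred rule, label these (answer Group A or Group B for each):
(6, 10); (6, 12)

Group B, Group B

Comparing the two groups points to one rule — first > second.
(6, 10): 6 < 10 — doesn't qualify, so Group B.
(6, 12): 6 < 12 — doesn't qualify, so Group B.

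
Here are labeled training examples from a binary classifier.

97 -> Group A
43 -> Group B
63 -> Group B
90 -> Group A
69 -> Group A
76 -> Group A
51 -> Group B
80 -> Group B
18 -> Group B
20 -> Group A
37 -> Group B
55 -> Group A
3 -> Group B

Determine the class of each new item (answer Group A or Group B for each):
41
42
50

Comparing the two groups points to one rule — ≡ 6 (mod 7).
41: Group A (41 mod 7 = 6).
42: Group B (42 mod 7 = 0).
50: Group B (50 mod 7 = 1).

Group A, Group B, Group B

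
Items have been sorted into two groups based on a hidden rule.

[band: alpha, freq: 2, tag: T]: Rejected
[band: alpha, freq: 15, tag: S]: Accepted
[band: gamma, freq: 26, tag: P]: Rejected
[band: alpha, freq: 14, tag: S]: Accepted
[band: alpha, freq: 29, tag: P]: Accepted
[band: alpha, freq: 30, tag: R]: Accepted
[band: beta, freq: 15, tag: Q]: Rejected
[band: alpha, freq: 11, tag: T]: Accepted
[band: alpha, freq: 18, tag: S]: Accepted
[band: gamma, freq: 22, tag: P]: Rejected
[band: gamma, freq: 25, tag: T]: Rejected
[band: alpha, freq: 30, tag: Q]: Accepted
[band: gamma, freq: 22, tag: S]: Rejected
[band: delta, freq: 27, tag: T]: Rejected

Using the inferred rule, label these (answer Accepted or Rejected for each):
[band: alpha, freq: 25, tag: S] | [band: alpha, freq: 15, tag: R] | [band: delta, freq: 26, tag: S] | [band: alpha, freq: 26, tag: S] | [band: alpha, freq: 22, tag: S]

The common property of the 'Accepted' items is: band is alpha AND freq ≥ 11. No 'Rejected' item has it.
[band: alpha, freq: 25, tag: S]: band is alpha, freq = 25 — passes, so Accepted. [band: alpha, freq: 15, tag: R]: band is alpha, freq = 15 — passes, so Accepted. [band: delta, freq: 26, tag: S]: band is delta, freq = 26 — does not pass, so Rejected. [band: alpha, freq: 26, tag: S]: band is alpha, freq = 26 — passes, so Accepted. [band: alpha, freq: 22, tag: S]: band is alpha, freq = 22 — passes, so Accepted.

Accepted, Accepted, Rejected, Accepted, Accepted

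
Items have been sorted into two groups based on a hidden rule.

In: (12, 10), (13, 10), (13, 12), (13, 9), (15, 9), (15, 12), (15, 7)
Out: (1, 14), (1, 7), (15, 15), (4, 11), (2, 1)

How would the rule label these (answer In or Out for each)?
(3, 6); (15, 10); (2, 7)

The simplest hypothesis consistent with all the labels is: first > second AND sum ≥ 8.
(3, 6): 3 < 6, 3+6 = 9 — lacks this property, so Out. (15, 10): 15 > 10, 15+10 = 25 — qualifies, so In. (2, 7): 2 < 7, 2+7 = 9 — lacks this property, so Out.

Out, In, Out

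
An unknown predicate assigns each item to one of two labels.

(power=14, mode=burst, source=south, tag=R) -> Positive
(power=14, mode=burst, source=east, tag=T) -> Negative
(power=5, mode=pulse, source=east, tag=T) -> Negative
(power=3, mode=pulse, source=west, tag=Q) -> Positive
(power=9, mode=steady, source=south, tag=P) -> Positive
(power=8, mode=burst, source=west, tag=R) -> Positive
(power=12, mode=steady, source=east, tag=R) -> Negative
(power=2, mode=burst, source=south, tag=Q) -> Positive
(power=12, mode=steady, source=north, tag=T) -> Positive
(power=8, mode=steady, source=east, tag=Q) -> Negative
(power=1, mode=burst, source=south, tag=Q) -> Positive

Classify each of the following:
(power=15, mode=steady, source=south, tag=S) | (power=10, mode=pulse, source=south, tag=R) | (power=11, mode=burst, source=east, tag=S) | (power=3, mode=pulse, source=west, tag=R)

The pattern is that an item is 'Positive' exactly when: source is not east.
(power=15, mode=steady, source=south, tag=S): Positive (source is south).
(power=10, mode=pulse, source=south, tag=R): Positive (source is south).
(power=11, mode=burst, source=east, tag=S): Negative (source is east).
(power=3, mode=pulse, source=west, tag=R): Positive (source is west).

Positive, Positive, Negative, Positive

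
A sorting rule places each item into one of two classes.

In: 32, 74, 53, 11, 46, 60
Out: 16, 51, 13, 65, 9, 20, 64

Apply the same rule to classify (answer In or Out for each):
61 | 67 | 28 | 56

The rule appears to be: ≡ 4 (mod 7).

Out, In, Out, Out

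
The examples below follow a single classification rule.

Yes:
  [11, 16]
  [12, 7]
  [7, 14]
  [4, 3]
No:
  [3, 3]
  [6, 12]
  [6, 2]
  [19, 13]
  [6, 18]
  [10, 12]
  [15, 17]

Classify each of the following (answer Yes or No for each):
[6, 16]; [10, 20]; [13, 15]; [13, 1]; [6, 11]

No, No, No, No, Yes

The distinguishing property — sum is odd — holds for all the 'Yes' cases and none of the 'No' cases.
No: [6, 16], since 6+16 = 22. No: [10, 20], since 10+20 = 30. No: [13, 15], since 13+15 = 28. No: [13, 1], since 13+1 = 14. Yes: [6, 11], since 6+11 = 17.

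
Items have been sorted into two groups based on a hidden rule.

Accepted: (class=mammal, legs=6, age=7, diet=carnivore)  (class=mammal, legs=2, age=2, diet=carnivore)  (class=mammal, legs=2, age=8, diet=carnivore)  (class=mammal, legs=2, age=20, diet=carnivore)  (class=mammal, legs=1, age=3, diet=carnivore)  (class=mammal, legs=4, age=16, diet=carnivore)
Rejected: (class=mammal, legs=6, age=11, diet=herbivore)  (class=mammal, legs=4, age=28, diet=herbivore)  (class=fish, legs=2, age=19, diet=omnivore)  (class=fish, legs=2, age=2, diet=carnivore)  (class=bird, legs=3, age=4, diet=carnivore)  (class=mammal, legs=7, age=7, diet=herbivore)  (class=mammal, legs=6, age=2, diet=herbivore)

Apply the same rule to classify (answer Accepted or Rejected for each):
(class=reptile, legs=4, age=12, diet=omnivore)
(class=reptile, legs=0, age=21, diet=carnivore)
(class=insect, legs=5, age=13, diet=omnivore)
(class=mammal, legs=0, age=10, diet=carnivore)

The pattern is that an item is 'Accepted' exactly when: diet is carnivore AND class is mammal.

Rejected, Rejected, Rejected, Accepted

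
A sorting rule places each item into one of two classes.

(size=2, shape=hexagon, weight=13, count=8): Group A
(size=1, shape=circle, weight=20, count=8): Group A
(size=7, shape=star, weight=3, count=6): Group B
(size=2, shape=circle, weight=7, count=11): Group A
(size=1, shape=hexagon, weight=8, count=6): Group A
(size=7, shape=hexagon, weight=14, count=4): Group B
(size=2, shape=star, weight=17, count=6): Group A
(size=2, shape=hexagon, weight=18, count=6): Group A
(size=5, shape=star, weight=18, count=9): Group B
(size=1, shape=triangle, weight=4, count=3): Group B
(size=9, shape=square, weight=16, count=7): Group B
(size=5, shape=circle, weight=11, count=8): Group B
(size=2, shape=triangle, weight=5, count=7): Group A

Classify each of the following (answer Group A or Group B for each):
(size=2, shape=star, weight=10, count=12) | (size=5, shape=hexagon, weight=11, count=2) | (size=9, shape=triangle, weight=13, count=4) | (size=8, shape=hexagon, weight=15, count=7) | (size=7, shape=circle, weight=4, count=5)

The simplest hypothesis consistent with all the labels is: count ≥ 4 AND size ≤ 2.
Group A: (size=2, shape=star, weight=10, count=12), since count = 12, size = 2.
Group B: (size=5, shape=hexagon, weight=11, count=2), since count = 2, size = 5.
Group B: (size=9, shape=triangle, weight=13, count=4), since count = 4, size = 9.
Group B: (size=8, shape=hexagon, weight=15, count=7), since count = 7, size = 8.
Group B: (size=7, shape=circle, weight=4, count=5), since count = 5, size = 7.

Group A, Group B, Group B, Group B, Group B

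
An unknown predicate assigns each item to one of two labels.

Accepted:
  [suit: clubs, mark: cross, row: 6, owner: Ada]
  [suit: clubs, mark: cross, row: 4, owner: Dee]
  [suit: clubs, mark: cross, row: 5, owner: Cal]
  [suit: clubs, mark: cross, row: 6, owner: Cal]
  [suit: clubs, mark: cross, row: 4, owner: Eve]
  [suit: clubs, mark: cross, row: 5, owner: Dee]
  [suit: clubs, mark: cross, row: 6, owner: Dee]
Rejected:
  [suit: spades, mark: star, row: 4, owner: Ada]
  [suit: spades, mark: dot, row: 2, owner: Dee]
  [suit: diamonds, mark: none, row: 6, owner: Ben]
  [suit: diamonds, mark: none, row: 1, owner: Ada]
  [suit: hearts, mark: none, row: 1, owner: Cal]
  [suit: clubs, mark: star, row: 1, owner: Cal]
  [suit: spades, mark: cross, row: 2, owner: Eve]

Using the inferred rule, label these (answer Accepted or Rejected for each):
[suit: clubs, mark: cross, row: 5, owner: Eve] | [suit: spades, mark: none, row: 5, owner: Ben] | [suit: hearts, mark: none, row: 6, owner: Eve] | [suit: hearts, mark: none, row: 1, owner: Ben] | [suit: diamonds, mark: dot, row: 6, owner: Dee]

Accepted, Rejected, Rejected, Rejected, Rejected

The distinguishing property — suit is clubs AND mark is cross — holds for all the 'Accepted' cases and none of the 'Rejected' cases.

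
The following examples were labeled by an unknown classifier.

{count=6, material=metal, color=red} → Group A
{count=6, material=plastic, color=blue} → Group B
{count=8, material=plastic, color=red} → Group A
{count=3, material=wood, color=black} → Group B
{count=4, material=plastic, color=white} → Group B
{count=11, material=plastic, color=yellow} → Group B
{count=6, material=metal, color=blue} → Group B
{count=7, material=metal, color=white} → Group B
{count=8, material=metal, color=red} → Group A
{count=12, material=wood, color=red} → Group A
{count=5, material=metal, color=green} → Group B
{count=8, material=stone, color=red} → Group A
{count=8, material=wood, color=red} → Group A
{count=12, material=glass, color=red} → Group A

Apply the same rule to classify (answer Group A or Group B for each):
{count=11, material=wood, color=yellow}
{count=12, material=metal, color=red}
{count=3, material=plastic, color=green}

The simplest hypothesis consistent with all the labels is: color is red.
{count=11, material=wood, color=yellow}: color is yellow — fails this test, so Group B.
{count=12, material=metal, color=red}: color is red — meets the rule, so Group A.
{count=3, material=plastic, color=green}: color is green — fails this test, so Group B.

Group B, Group A, Group B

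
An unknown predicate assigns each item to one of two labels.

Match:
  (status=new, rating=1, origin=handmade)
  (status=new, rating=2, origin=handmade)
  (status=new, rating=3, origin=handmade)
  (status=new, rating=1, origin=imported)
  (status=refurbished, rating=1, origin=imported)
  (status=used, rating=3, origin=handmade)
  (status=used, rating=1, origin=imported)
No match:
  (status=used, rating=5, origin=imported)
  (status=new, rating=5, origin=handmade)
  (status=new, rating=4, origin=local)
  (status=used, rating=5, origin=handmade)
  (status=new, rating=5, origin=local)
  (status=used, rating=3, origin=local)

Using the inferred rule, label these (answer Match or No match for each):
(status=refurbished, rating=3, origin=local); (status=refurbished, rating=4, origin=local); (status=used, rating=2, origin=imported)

Every 'Match' example satisfies: origin is not local AND rating ≤ 3. None of the 'No match' examples do.
(status=refurbished, rating=3, origin=local) — origin is local, rating = 3, hence No match.
(status=refurbished, rating=4, origin=local) — origin is local, rating = 4, hence No match.
(status=used, rating=2, origin=imported) — origin is imported, rating = 2, hence Match.

No match, No match, Match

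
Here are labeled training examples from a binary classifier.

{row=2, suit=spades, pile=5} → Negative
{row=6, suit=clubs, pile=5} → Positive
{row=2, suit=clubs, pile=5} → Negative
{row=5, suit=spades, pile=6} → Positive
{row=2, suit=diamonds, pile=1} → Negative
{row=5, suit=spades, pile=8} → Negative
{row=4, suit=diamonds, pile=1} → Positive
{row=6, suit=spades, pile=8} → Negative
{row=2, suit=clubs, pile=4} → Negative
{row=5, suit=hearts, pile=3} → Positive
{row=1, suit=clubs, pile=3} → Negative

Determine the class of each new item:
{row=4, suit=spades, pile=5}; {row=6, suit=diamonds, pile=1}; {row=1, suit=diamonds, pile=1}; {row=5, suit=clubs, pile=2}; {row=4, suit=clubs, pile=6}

The rule appears to be: row ≥ 4 AND pile ≤ 6.

Positive, Positive, Negative, Positive, Positive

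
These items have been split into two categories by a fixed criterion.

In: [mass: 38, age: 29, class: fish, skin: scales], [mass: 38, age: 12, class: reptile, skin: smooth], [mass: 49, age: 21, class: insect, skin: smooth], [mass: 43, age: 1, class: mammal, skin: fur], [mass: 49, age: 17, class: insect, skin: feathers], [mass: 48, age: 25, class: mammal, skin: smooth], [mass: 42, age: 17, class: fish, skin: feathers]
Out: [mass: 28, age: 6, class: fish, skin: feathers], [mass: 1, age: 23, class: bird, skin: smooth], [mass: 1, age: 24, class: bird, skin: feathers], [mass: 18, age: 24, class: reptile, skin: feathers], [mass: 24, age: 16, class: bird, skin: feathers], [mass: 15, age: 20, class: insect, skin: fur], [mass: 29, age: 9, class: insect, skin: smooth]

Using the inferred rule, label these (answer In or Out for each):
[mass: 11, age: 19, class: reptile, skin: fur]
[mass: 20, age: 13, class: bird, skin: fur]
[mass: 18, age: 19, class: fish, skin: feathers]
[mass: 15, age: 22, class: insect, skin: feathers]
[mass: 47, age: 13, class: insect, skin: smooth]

The rule appears to be: mass ≥ 38.
[mass: 11, age: 19, class: reptile, skin: fur]: Out (mass = 11). [mass: 20, age: 13, class: bird, skin: fur]: Out (mass = 20). [mass: 18, age: 19, class: fish, skin: feathers]: Out (mass = 18). [mass: 15, age: 22, class: insect, skin: feathers]: Out (mass = 15). [mass: 47, age: 13, class: insect, skin: smooth]: In (mass = 47).

Out, Out, Out, Out, In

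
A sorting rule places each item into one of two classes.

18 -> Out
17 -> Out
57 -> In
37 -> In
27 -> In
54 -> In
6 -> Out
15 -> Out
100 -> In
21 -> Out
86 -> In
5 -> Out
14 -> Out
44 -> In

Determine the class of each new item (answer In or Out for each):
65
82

In, In

Rule: at least 27. This holds for each 'In' example and fails for each 'Out' one.
65: In (65 ≥ 27). 82: In (82 ≥ 27).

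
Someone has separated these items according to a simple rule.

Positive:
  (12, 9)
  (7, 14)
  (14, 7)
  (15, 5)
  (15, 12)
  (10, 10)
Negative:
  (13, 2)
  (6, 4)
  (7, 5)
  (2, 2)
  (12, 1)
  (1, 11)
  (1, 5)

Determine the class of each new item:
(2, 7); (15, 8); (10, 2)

Negative, Positive, Negative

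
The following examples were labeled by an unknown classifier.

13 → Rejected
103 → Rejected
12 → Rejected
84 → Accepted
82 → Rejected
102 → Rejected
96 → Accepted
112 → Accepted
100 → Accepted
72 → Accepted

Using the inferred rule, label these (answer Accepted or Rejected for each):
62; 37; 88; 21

The simplest hypothesis consistent with all the labels is: multiple of 4 AND at least 13.
62: Rejected (62 = 4·15 + 2, 62 ≥ 13).
37: Rejected (37 = 4·9 + 1, 37 ≥ 13).
88: Accepted (88 = 4·22, 88 ≥ 13).
21: Rejected (21 = 4·5 + 1, 21 ≥ 13).

Rejected, Rejected, Accepted, Rejected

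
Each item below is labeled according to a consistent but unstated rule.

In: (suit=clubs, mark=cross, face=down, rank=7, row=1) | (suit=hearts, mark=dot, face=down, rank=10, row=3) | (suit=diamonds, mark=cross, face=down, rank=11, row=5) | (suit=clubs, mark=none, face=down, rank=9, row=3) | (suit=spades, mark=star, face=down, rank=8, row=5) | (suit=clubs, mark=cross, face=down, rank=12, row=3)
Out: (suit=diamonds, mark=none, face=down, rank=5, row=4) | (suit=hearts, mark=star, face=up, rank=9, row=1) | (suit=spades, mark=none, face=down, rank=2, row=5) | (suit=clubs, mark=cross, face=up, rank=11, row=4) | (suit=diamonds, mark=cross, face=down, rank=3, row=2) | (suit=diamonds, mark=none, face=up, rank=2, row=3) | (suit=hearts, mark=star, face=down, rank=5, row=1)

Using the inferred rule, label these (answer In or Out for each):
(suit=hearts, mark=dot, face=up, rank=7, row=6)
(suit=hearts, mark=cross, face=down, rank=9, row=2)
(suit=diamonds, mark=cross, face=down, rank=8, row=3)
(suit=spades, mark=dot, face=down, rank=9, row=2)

The distinguishing property — face is down AND rank ≥ 7 — holds for all the 'In' cases and none of the 'Out' cases.
Out: (suit=hearts, mark=dot, face=up, rank=7, row=6), since face is up, rank = 7. In: (suit=hearts, mark=cross, face=down, rank=9, row=2), since face is down, rank = 9. In: (suit=diamonds, mark=cross, face=down, rank=8, row=3), since face is down, rank = 8. In: (suit=spades, mark=dot, face=down, rank=9, row=2), since face is down, rank = 9.

Out, In, In, In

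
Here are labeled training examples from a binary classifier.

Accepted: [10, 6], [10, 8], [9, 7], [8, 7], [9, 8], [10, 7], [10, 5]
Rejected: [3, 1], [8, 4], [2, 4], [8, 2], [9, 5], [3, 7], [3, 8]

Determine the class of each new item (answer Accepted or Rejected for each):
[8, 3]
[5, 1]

Rejected, Rejected

A rule that fits every label: sum ≥ 15 — true of each 'Accepted' example, false of each 'Rejected' one.
[8, 3] → 8+3 = 11 → Rejected.
[5, 1] → 5+1 = 6 → Rejected.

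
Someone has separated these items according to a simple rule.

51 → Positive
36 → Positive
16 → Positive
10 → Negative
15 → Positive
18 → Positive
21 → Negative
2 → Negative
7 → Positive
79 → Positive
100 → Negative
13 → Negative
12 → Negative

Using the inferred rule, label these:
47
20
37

The pattern is that an item is 'Positive' exactly when: digit sum ≥ 5.

Positive, Negative, Positive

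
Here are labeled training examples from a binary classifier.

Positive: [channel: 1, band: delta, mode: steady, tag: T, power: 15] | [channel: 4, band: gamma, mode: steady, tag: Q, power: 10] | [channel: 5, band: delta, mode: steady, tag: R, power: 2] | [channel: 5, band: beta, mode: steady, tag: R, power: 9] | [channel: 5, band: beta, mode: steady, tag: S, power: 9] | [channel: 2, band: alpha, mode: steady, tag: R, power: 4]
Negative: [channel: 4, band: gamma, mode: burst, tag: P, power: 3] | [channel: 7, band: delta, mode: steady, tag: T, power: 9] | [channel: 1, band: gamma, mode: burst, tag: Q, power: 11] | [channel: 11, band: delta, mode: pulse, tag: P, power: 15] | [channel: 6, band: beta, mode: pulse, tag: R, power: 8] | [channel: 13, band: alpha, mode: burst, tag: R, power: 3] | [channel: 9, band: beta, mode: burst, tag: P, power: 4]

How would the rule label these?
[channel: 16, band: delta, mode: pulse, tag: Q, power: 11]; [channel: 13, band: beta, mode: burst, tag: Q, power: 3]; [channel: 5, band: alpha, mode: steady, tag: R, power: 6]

Every 'Positive' example satisfies: mode is steady AND channel ≤ 5. None of the 'Negative' examples do.
[channel: 16, band: delta, mode: pulse, tag: Q, power: 11]: mode is pulse, channel = 16 — fails the rule, so Negative. [channel: 13, band: beta, mode: burst, tag: Q, power: 3]: mode is burst, channel = 13 — fails the rule, so Negative. [channel: 5, band: alpha, mode: steady, tag: R, power: 6]: mode is steady, channel = 5 — satisfies this, so Positive.

Negative, Negative, Positive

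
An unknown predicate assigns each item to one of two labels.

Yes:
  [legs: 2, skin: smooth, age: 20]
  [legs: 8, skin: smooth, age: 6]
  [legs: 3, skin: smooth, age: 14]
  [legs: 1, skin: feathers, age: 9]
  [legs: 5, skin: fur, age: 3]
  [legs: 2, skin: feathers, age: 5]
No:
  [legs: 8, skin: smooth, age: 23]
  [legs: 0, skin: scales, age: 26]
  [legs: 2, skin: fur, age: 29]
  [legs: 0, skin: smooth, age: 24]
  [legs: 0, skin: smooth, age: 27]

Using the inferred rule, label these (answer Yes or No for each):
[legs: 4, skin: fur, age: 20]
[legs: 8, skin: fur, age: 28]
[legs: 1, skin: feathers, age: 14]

Yes, No, Yes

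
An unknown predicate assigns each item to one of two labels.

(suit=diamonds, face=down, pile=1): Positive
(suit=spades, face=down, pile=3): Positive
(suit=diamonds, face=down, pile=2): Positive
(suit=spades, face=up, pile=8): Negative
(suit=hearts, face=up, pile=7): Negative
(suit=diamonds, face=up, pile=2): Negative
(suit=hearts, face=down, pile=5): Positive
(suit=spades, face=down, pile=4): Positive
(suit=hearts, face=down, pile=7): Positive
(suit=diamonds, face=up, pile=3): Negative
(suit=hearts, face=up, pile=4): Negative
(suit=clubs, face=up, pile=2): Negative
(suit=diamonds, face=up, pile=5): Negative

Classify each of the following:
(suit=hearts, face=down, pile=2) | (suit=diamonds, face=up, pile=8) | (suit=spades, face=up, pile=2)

Positive, Negative, Negative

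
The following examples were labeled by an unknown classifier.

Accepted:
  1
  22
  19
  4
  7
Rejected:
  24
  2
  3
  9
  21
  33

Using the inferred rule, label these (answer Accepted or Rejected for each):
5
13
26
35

Rejected, Accepted, Rejected, Rejected

One predicate separates the groups cleanly: ≡ 1 (mod 3).
5 → 5 mod 3 = 2 → Rejected.
13 → 13 mod 3 = 1 → Accepted.
26 → 26 mod 3 = 2 → Rejected.
35 → 35 mod 3 = 2 → Rejected.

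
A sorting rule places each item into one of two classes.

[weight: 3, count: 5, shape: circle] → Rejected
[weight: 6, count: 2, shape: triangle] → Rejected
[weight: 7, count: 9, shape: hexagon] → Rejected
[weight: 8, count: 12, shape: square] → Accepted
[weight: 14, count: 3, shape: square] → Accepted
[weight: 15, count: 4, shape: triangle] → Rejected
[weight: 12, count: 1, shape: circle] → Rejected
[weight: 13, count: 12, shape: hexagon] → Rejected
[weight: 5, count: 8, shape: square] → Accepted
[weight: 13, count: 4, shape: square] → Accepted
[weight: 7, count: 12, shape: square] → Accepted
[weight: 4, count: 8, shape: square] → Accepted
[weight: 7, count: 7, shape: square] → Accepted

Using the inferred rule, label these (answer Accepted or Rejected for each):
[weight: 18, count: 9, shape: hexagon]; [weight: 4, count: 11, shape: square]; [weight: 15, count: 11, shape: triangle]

Rejected, Accepted, Rejected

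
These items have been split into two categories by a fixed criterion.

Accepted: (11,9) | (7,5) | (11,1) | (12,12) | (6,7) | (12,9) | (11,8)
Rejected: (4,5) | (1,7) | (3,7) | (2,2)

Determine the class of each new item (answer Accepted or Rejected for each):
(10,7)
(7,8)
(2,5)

Accepted, Accepted, Rejected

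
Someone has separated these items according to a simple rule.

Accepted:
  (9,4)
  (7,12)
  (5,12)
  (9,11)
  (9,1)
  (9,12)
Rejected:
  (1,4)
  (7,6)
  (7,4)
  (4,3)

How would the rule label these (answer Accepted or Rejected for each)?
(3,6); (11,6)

Rejected, Accepted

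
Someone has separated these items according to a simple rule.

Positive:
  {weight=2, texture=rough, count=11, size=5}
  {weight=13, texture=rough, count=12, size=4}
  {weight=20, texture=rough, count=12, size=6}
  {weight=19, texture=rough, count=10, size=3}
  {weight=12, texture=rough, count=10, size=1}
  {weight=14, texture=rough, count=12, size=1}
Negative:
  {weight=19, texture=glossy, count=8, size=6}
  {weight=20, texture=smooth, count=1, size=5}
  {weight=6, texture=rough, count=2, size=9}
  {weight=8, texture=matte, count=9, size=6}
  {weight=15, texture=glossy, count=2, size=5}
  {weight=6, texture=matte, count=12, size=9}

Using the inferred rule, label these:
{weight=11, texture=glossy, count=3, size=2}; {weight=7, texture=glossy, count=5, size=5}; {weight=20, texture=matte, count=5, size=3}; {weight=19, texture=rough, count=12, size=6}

Negative, Negative, Negative, Positive

Every 'Positive' example satisfies: texture is rough AND size ≤ 6. None of the 'Negative' examples do.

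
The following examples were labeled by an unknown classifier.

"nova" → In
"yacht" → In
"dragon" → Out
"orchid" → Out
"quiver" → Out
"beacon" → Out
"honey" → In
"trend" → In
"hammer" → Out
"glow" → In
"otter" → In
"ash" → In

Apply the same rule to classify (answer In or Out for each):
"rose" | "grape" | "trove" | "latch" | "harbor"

The rule appears to be: length ≤ 5.

In, In, In, In, Out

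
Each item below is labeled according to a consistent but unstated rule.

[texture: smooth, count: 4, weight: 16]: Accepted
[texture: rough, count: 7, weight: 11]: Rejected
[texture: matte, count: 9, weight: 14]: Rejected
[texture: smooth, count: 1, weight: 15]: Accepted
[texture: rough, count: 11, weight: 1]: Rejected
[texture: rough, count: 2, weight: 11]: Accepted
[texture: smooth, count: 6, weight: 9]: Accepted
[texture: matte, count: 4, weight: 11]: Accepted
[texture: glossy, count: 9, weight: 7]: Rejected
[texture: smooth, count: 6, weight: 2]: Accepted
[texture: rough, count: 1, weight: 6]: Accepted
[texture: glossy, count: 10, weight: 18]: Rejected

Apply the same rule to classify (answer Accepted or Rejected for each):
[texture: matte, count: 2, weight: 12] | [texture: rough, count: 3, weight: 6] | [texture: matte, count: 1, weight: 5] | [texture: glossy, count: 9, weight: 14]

The pattern is that an item is 'Accepted' exactly when: count ≤ 6.
[texture: matte, count: 2, weight: 12]: Accepted (count = 2). [texture: rough, count: 3, weight: 6]: Accepted (count = 3). [texture: matte, count: 1, weight: 5]: Accepted (count = 1). [texture: glossy, count: 9, weight: 14]: Rejected (count = 9).

Accepted, Accepted, Accepted, Rejected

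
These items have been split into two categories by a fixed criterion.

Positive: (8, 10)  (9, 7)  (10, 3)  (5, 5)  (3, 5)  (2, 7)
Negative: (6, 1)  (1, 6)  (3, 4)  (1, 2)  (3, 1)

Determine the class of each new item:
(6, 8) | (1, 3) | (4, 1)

All 'Positive' examples share one property — sum ≥ 8 — and every 'Negative' example lacks it.
(6, 8): Positive (6+8 = 14).
(1, 3): Negative (1+3 = 4).
(4, 1): Negative (4+1 = 5).

Positive, Negative, Negative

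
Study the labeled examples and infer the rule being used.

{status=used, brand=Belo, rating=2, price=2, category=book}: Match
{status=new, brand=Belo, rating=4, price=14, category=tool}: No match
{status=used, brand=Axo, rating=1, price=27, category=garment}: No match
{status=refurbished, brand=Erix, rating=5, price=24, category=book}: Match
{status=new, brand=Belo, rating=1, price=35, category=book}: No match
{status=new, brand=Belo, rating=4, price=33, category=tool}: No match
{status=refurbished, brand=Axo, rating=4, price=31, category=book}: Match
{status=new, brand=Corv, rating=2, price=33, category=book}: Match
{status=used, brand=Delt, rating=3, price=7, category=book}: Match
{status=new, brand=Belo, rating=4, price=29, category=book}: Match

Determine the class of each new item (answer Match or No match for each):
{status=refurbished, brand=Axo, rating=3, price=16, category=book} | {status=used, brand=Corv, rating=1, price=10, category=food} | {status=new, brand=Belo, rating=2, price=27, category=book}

'Match' ⟺ category is book AND price ≤ 33.

Match, No match, Match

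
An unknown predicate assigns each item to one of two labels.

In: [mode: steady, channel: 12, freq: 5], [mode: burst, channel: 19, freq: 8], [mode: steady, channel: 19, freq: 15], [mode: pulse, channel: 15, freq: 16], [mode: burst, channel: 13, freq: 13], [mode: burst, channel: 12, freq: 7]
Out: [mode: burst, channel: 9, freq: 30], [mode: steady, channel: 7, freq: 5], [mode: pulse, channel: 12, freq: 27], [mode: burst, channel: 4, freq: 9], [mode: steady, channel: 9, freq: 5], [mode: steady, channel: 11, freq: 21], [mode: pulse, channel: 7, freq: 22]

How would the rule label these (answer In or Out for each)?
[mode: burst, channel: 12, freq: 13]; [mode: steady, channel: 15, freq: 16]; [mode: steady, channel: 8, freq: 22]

The pattern is that an item is 'In' exactly when: channel ≥ 11 AND freq ≤ 16.
[mode: burst, channel: 12, freq: 13]: channel = 12, freq = 13, passes → In.
[mode: steady, channel: 15, freq: 16]: channel = 15, freq = 16, passes → In.
[mode: steady, channel: 8, freq: 22]: channel = 8, freq = 22, doesn't match → Out.

In, In, Out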